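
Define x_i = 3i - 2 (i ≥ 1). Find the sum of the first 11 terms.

176

Over i = 1..11: Σi = 66.
Total = (3)·66 + (-2)·11 = 176.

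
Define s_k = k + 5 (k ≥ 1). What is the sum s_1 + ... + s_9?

90

Over k = 1..9: Σk = 45.
Total = (1)·45 + (5)·9 = 90.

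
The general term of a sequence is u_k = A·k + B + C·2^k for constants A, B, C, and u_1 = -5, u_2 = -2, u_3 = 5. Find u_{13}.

16363

At k = 1, 2, 3: A + B + 2C = -5; 2A + B + 4C = -2; 3A + B + 8C = 5.
Subtracting the first from the second: A + 2C = 3.
Subtracting the second from the third: A + 4C = 7.
Solving: C = 2, A = -1, then B = -8.
So u_k = -1·k + (-8) + 2·2^k; at k=13 this is 16363.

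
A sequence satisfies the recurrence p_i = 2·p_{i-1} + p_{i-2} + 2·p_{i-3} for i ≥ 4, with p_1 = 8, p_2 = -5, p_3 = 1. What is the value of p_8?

Iterate the recurrence:
p_4 = 13; p_5 = 17; p_6 = 49; p_7 = 141; p_8 = 365.

365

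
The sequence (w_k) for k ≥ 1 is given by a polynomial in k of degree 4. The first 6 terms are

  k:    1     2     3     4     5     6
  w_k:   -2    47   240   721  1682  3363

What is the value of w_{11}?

34328

1st diffs: 49, 193, 481, 961, 1681.
2nd diffs: 144, 288, 480, 720.
3rd diffs: 144, 192, 240.
4th diffs: 48, 48 (constant).
Newton forward-difference form: w_k = -2 + 49·C(k-1,1) + 144·C(k-1,2) + 144·C(k-1,3) + 48·C(k-1,4).
At k = 11: k-1 = 10, so w_{11} = -2 + 490 + 6480 + 17280 + 10080 = 34328.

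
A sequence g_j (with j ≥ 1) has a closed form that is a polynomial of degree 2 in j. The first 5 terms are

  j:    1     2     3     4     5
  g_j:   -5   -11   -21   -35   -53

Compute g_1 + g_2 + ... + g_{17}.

-3621

1st diffs: -6, -10, -14, -18.
2nd diffs: -4, -4, -4 (constant).
So g_j = -2j^2 - 3.
Continuing: …, -75, -101, -131, -165, …, g_{17} = -581.
Summing j = 1..17 (17 terms) gives -3621.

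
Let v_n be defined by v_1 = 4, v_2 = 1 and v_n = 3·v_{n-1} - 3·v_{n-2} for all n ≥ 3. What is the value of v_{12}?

Step forward from the initial values:
v_3 = -9, v_4 = -30, v_5 = -63, v_6 = -99, v_7 = -108, v_8 = -27, v_9 = 243, v_{10} = 810, v_{11} = 1701, v_{12} = 2673.

2673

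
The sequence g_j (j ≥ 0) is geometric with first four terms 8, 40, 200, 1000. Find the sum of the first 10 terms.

Common ratio r = 5.
g_j = 8·5^(j-0).
S = 8·(5^10 - 1)/(5 - 1) = 8·(9765625 - 1)/(4) = 19531248.

19531248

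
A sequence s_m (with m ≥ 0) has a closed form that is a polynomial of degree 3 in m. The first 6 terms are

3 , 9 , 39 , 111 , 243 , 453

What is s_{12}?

5619

1st diffs: 6, 30, 72, 132, 210.
2nd diffs: 24, 42, 60, 78.
3rd diffs: 18, 18, 18 (constant).
Newton forward-difference form: s_m = 3 + 6·C(m,1) + 24·C(m,2) + 18·C(m,3).
At m = 12: m = 12, so s_{12} = 3 + 72 + 1584 + 3960 = 5619.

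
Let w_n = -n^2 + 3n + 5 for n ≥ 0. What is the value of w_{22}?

w_{22} = -1·22^2 + 3·22 + 5 = -413.

-413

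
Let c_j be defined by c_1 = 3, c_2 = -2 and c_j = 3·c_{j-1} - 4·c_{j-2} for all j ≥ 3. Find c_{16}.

143954

Applying the relation repeatedly:
c_3 = -18, c_4 = -46, c_5 = -66, …, c_{13} = -22722, c_{14} = -25742, c_{15} = 13662, c_{16} = 143954.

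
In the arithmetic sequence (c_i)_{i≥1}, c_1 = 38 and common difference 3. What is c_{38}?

c_i = 38 + (i - 1)·3.
c_{38} = 38 + 37·3 = 149.

149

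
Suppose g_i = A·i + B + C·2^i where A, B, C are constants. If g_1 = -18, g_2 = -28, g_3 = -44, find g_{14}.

Plug in i = 1, 2, 3: A + B + 2C = -18; 2A + B + 4C = -28; 3A + B + 8C = -44.
Subtracting the first from the second: A + 2C = -10.
Subtracting the second from the third: A + 4C = -16.
Solving: C = -3, A = -4, then B = -8.
So g_i = -4·i + (-8) + (-3)·2^i; at i=14 this is -49216.

-49216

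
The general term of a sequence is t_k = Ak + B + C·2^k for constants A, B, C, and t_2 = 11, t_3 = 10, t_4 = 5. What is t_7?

Plug in k = 2, 3, 4: 2A + B + 4C = 11; 3A + B + 8C = 10; 4A + B + 16C = 5.
Subtracting the first from the second: A + 4C = -1.
Subtracting the second from the third: A + 8C = -5.
Solving: C = -1, A = 3, then B = 9.
Therefore t_7 = 21 + 9 + (-1)·128 = -98.

-98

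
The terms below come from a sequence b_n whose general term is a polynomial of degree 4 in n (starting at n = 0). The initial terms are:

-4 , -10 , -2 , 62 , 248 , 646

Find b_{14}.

1st diffs: -6, 8, 64, 186, 398.
2nd diffs: 14, 56, 122, 212.
3rd diffs: 42, 66, 90.
4th diffs: 24, 24 (constant).
Newton forward-difference form: b_n = -4 + (-6)·C(n,1) + 14·C(n,2) + 42·C(n,3) + 24·C(n,4).
At n = 14: n = 14, so b_{14} = -4 - 84 + 1274 + 15288 + 24024 = 40498.

40498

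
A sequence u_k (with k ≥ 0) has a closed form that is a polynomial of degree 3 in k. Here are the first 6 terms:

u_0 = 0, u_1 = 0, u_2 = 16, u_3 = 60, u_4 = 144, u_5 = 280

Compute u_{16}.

8640

1st diffs: 0, 16, 44, 84, 136.
2nd diffs: 16, 28, 40, 52.
3rd diffs: 12, 12, 12 (constant).
Newton forward-difference form: u_k = 16·C(k,2) + 12·C(k,3).
At k = 16: k = 16, so u_{16} = 1920 + 6720 = 8640.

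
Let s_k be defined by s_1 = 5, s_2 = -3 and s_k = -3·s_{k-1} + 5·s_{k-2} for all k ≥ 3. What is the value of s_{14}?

-205831083

Iterate the recurrence:
s_3 = 34; s_4 = -117; s_5 = 521; …; s_{11} = 2792989; s_{12} = -11709732; s_{13} = 49094141; s_{14} = -205831083.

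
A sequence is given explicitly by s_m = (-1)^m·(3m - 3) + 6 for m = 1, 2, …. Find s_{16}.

(-1)^16 = 1; 3m - 3 at m=16 is 45; so s_{16} = 51.

51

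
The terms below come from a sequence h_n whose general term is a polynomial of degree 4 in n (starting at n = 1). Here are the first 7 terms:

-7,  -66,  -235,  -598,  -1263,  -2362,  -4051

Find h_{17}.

-104871

1st diffs: -59, -169, -363, -665, -1099, -1689.
2nd diffs: -110, -194, -302, -434, -590.
3rd diffs: -84, -108, -132, -156.
4th diffs: -24, -24, -24 (constant).
So h_n = -n^4 - 4n^3 - 6n^2 + 2n + 2.
Evaluating at n = 17 gives h_{17} = -104871.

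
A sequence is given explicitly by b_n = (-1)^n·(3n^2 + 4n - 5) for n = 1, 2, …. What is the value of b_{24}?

(-1)^24 = 1; 3n^2 + 4n - 5 at n=24 is 1819; so b_{24} = 1819.

1819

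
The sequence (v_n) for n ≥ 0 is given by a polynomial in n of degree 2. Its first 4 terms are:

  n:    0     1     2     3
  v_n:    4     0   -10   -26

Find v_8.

1st diffs: -4, -10, -16.
2nd diffs: -6, -6 (constant).
Newton forward-difference form: v_n = 4 + (-4)·C(n,1) + (-6)·C(n,2).
At n = 8: n = 8, so v_8 = 4 - 32 - 168 = -196.

-196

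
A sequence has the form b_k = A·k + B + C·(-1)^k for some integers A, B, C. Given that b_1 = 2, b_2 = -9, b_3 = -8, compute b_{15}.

At k = 1, 2, 3: A + B - C = 2; 2A + B + C = -9; 3A + B - C = -8.
Subtracting the first from the second: A + 2C = -11.
Subtracting the second from the third: A - 2C = 1.
Solving: C = -3, A = -5, then B = 4.
Therefore b_{15} = -75 + 4 + (-3)·(-1) = -68.

-68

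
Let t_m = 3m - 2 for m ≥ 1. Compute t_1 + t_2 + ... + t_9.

Over m = 1..9: Σm = 45.
Total = (3)·45 + (-2)·9 = 117.

117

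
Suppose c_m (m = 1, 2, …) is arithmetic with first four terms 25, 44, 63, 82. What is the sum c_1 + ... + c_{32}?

Common difference d = 19.
c_m = 25 + (m - 1)·19.
c_{32} = 614; S = 32·(25 + 614)/2 = 10224.

10224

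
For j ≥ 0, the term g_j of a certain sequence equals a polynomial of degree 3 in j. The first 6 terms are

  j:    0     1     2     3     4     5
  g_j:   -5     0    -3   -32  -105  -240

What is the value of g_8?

1st diffs: 5, -3, -29, -73, -135.
2nd diffs: -8, -26, -44, -62.
3rd diffs: -18, -18, -18 (constant).
Newton forward-difference form: g_j = -5 + 5·C(j,1) + (-8)·C(j,2) + (-18)·C(j,3).
At j = 8: j = 8, so g_8 = -5 + 40 - 224 - 1008 = -1197.

-1197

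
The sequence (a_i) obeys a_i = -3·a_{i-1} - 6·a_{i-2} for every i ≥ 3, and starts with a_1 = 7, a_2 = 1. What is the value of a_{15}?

1594323

Iterate the recurrence:
a_3 = -45;  a_4 = 129;  a_5 = -117;  …;  a_{12} = 45441;  a_{13} = 258795;  a_{14} = -1049031;  a_{15} = 1594323.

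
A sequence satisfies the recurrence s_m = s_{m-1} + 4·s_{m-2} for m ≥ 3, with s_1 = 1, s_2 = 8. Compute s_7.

636

Applying the relation repeatedly:
s_3 = 12; s_4 = 44; s_5 = 92; s_6 = 268; s_7 = 636.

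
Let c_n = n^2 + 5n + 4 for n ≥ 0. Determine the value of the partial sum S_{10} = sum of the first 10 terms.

550

Over n = 0..9: Σn = 45, Σn² = 285.
Total = (1)·285 + (5)·45 + (4)·10 = 550.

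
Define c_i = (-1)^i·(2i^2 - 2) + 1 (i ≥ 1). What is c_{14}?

(-1)^14 = 1; 2i^2 - 2 at i=14 is 390; so c_{14} = 391.

391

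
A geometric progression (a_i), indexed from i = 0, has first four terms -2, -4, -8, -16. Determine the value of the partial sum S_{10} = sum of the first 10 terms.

-2046

Common ratio r = 2.
a_i = (-2)·2^(i-0).
S = (-2)·(2^10 - 1)/(2 - 1) = (-2)·(1024 - 1)/(1) = -2046.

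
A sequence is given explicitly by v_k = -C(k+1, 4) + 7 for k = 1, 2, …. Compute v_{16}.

C(17, 4) = 2380, so v_{16} = -2373.

-2373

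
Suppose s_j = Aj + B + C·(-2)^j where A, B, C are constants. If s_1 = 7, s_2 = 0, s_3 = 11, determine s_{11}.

Plug in j = 1, 2, 3: A + B - 2C = 7; 2A + B + 4C = 0; 3A + B - 8C = 11.
Subtracting the first from the second: A + 6C = -7.
Subtracting the second from the third: A - 12C = 11.
Solving: C = -1, A = -1, then B = 6.
Therefore s_{11} = -11 + 6 + (-1)·(-2048) = 2043.

2043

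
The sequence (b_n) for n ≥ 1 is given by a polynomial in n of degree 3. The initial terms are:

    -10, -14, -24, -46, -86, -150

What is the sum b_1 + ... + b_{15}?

1st diffs: -4, -10, -22, -40, -64.
2nd diffs: -6, -12, -18, -24.
3rd diffs: -6, -6, -6 (constant).
Newton forward-difference form: b_n = -10 + (-4)·C(n-1,1) + (-6)·C(n-1,2) + (-6)·C(n-1,3).
Continuing: …, -244, -374, -546, -766, …, b_{15} = -2796.
Summing n = 1..15 (15 terms) gives -11490.

-11490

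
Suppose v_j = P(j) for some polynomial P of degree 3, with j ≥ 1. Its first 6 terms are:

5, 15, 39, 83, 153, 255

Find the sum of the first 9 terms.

1st diffs: 10, 24, 44, 70, 102.
2nd diffs: 14, 20, 26, 32.
3rd diffs: 6, 6, 6 (constant).
So v_j = j^3 + j^2 + 3.
Continuing: 395, 579, 813.
Summing j = 1..9 (9 terms) gives 2337.

2337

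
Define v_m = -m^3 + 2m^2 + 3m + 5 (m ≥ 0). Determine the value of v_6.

-121

v_6 = -1·6^3 + 2·6^2 + 3·6 + 5 = -121.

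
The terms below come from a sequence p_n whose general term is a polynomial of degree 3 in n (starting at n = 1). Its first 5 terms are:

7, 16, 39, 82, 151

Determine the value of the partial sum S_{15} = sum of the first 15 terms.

15610

1st diffs: 9, 23, 43, 69.
2nd diffs: 14, 20, 26.
3rd diffs: 6, 6 (constant).
Newton forward-difference form: p_n = 7 + 9·C(n-1,1) + 14·C(n-1,2) + 6·C(n-1,3).
Continuing: …, 252, 391, 574, 807, …, p_{15} = 3591.
Summing n = 1..15 (15 terms) gives 15610.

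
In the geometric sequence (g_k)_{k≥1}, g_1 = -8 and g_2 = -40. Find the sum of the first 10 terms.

Common ratio r = 5.
g_k = (-8)·5^(k-1).
S = (-8)·(5^10 - 1)/(5 - 1) = (-8)·(9765625 - 1)/(4) = -19531248.

-19531248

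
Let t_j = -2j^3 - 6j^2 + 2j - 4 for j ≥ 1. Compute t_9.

t_9 = -2·9^3 - 6·9^2 + 2·9 - 4 = -1930.

-1930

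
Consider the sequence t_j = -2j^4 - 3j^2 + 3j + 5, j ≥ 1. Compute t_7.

t_7 = -2·7^4 - 3·7^2 + 3·7 + 5 = -4923.

-4923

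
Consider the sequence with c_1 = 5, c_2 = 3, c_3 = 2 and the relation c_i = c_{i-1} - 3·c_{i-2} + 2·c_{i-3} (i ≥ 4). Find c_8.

Step forward from the initial values:
c_4 = 3; c_5 = 3; c_6 = -2; c_7 = -5; c_8 = 7.

7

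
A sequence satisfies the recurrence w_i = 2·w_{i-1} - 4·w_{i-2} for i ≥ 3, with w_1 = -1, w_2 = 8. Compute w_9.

1280

Applying the relation repeatedly:
w_3 = 20  w_4 = 8  w_5 = -64  w_6 = -160  w_7 = -64  w_8 = 512  w_9 = 1280.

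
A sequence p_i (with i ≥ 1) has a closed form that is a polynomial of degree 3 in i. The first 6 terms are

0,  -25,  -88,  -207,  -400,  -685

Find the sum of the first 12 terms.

1st diffs: -25, -63, -119, -193, -285.
2nd diffs: -38, -56, -74, -92.
3rd diffs: -18, -18, -18 (constant).
Newton forward-difference form: p_i = (-25)·C(i-1,1) + (-38)·C(i-1,2) + (-18)·C(i-1,3).
Continuing: …, -1080, -1603, -2272, -3105, …, p_{12} = -5335.
Summing i = 1..12 (12 terms) gives -18920.

-18920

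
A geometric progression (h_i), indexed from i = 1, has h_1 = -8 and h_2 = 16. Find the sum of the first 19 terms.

-1398104

Common ratio r = -2.
h_i = (-8)·(-2)^(i-1).
S = (-8)·((-2)^19 - 1)/(-2 - 1) = (-8)·(-524288 - 1)/(-3) = -1398104.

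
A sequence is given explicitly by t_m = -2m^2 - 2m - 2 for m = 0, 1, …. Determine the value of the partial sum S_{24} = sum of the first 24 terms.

Over m = 0..23: Σm = 276, Σm² = 4324.
Total = (-2)·4324 + (-2)·276 + (-2)·24 = -9248.

-9248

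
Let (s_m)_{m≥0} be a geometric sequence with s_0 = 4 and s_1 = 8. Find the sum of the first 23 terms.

33554428

Common ratio r = 2.
s_m = 4·2^(m-0).
S = 4·(2^23 - 1)/(2 - 1) = 4·(8388608 - 1)/(1) = 33554428.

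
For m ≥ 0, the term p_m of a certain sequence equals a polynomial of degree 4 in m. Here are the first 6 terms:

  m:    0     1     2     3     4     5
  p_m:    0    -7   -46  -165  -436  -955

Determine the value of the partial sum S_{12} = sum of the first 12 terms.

1st diffs: -7, -39, -119, -271, -519.
2nd diffs: -32, -80, -152, -248.
3rd diffs: -48, -72, -96.
4th diffs: -24, -24 (constant).
So p_m = -m^4 - 2m^3 - 3m^2 - m.
Continuing: …, -1842, -3241, -5320, -8271, …, p_{11} = -17677.
Summing m = 0..11 (12 terms) gives -50270.

-50270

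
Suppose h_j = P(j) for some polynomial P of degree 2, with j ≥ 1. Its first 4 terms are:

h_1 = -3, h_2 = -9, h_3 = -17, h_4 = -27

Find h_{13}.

-207

1st diffs: -6, -8, -10.
2nd diffs: -2, -2 (constant).
Newton forward-difference form: h_j = -3 + (-6)·C(j-1,1) + (-2)·C(j-1,2).
At j = 13: j-1 = 12, so h_{13} = -3 - 72 - 132 = -207.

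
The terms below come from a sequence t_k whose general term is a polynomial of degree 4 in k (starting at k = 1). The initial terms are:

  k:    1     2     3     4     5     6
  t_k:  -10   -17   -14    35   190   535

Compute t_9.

3910

1st diffs: -7, 3, 49, 155, 345.
2nd diffs: 10, 46, 106, 190.
3rd diffs: 36, 60, 84.
4th diffs: 24, 24 (constant).
So t_k = k^4 - 4k^3 + 4k^2 - 6k - 5.
Evaluating at k = 9 gives t_9 = 3910.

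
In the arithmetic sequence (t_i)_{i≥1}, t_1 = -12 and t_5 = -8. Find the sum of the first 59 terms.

1003

Common difference d = (-8 - (-12)) / (5 - 1) = 1.
t_i = -12 + (i - 1)·1.
t_{59} = 46; S = 59·(-12 + 46)/2 = 1003.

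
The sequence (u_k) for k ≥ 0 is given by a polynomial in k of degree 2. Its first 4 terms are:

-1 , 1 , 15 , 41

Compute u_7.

1st diffs: 2, 14, 26.
2nd diffs: 12, 12 (constant).
Newton forward-difference form: u_k = -1 + 2·C(k,1) + 12·C(k,2).
At k = 7: k = 7, so u_7 = -1 + 14 + 252 = 265.

265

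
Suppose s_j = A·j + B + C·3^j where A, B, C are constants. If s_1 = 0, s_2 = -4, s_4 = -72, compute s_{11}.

Write the equations: A + B + 3C = 0; 2A + B + 9C = -4; 4A + B + 81C = -72.
Subtracting the first from the second: A + 6C = -4.
Subtracting the second from the third: 2A + 72C = -68.
Solving: C = -1, A = 2, then B = 1.
So s_j = 2·j + 1 + (-1)·3^j; at j=11 this is -177124.

-177124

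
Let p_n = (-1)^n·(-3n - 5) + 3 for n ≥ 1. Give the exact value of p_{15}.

(-1)^15 = -1; -3n - 5 at n=15 is -50; so p_{15} = 53.

53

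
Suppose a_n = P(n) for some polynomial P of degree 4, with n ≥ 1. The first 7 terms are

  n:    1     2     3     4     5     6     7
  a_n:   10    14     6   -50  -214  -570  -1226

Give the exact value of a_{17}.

1st diffs: 4, -8, -56, -164, -356, -656.
2nd diffs: -12, -48, -108, -192, -300.
3rd diffs: -36, -60, -84, -108.
4th diffs: -24, -24, -24 (constant).
Newton forward-difference form: a_n = 10 + 4·C(n-1,1) + (-12)·C(n-1,2) + (-36)·C(n-1,3) + (-24)·C(n-1,4).
At n = 17: n-1 = 16, so a_{17} = 10 + 64 - 1440 - 20160 - 43680 = -65206.

-65206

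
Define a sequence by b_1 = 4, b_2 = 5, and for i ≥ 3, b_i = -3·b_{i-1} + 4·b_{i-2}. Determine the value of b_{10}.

52433

Applying the relation repeatedly:
b_3 = 1; b_4 = 17; b_5 = -47; b_6 = 209; b_7 = -815; b_8 = 3281; b_9 = -13103; b_{10} = 52433.
(Characteristic roots are 1 and -4.)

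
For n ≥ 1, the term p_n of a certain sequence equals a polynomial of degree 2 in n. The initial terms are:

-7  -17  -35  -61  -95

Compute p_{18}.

-1265

1st diffs: -10, -18, -26, -34.
2nd diffs: -8, -8, -8 (constant).
So p_n = -4n^2 + 2n - 5.
Evaluating at n = 18 gives p_{18} = -1265.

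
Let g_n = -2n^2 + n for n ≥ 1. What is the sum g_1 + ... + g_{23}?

-8372

Over n = 1..23: Σn = 276, Σn² = 4324.
Total = (-2)·4324 + (1)·276 = -8372.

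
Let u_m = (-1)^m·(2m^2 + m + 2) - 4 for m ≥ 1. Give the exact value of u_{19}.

-747

(-1)^19 = -1; 2m^2 + m + 2 at m=19 is 743; so u_{19} = -747.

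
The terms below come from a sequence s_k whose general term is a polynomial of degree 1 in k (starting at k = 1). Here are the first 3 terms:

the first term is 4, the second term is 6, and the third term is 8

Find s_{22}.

1st diffs: 2, 2 (constant).
So s_k = 2k + 2.
Evaluating at k = 22 gives s_{22} = 46.

46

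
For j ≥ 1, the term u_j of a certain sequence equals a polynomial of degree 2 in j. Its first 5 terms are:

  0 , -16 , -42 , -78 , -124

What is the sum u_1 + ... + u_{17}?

-8976

1st diffs: -16, -26, -36, -46.
2nd diffs: -10, -10, -10 (constant).
So u_j = -5j^2 - j + 6.
Continuing: …, -180, -246, -322, -408, …, u_{17} = -1456.
Summing j = 1..17 (17 terms) gives -8976.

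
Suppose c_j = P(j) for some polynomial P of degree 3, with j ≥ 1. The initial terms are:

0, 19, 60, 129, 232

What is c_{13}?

3000

1st diffs: 19, 41, 69, 103.
2nd diffs: 22, 28, 34.
3rd diffs: 6, 6 (constant).
Newton forward-difference form: c_j = 19·C(j-1,1) + 22·C(j-1,2) + 6·C(j-1,3).
At j = 13: j-1 = 12, so c_{13} = 228 + 1452 + 1320 = 3000.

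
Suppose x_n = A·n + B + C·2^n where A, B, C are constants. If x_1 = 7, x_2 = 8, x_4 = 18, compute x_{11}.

2043

The three given values yield: A + B + 2C = 7; 2A + B + 4C = 8; 4A + B + 16C = 18.
Subtracting the first from the second: A + 2C = 1.
Subtracting the second from the third: 2A + 12C = 10.
Solving: C = 1, A = -1, then B = 6.
Hence x_{11} = -1·11 + 6 + 1·2048 = 2043.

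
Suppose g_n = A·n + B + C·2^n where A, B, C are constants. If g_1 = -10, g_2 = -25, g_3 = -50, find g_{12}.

Plug in n = 1, 2, 3: A + B + 2C = -10; 2A + B + 4C = -25; 3A + B + 8C = -50.
Subtracting the first from the second: A + 2C = -15.
Subtracting the second from the third: A + 4C = -25.
Solving: C = -5, A = -5, then B = 5.
So g_n = -5·n + 5 + (-5)·2^n; at n=12 this is -20535.

-20535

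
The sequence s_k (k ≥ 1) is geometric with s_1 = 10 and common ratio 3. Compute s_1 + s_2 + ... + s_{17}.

645700810

s_k = 10·3^(k-1).
S = 10·(3^17 - 1)/(3 - 1) = 10·(129140163 - 1)/(2) = 645700810.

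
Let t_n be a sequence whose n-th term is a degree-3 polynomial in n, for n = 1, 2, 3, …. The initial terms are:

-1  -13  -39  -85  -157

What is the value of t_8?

1st diffs: -12, -26, -46, -72.
2nd diffs: -14, -20, -26.
3rd diffs: -6, -6 (constant).
So t_n = -n^3 - n^2 - 2n + 3.
Evaluating at n = 8 gives t_8 = -589.

-589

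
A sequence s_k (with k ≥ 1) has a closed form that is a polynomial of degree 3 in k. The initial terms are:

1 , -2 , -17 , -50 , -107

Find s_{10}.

-962

1st diffs: -3, -15, -33, -57.
2nd diffs: -12, -18, -24.
3rd diffs: -6, -6 (constant).
Newton forward-difference form: s_k = 1 + (-3)·C(k-1,1) + (-12)·C(k-1,2) + (-6)·C(k-1,3).
At k = 10: k-1 = 9, so s_{10} = 1 - 27 - 432 - 504 = -962.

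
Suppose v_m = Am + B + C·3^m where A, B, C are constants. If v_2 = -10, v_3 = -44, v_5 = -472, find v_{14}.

The three given values yield: 2A + B + 9C = -10; 3A + B + 27C = -44; 5A + B + 243C = -472.
Subtracting the first from the second: A + 18C = -34.
Subtracting the second from the third: 2A + 216C = -428.
Solving: C = -2, A = 2, then B = 4.
So v_m = 2·m + 4 + (-2)·3^m; at m=14 this is -9565906.

-9565906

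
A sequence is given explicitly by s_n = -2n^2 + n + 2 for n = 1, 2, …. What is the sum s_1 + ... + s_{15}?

Over n = 1..15: Σn = 120, Σn² = 1240.
Total = (-2)·1240 + (1)·120 + (2)·15 = -2330.

-2330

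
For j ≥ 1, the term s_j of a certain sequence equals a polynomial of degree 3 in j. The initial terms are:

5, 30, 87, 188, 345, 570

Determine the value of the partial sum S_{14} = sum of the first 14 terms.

26005

1st diffs: 25, 57, 101, 157, 225.
2nd diffs: 32, 44, 56, 68.
3rd diffs: 12, 12, 12 (constant).
Newton forward-difference form: s_j = 5 + 25·C(j-1,1) + 32·C(j-1,2) + 12·C(j-1,3).
Continuing: …, 875, 1272, 1773, 2390, …, s_{14} = 6258.
Summing j = 1..14 (14 terms) gives 26005.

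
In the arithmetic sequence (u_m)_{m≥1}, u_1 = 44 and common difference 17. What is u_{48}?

843

u_m = 44 + (m - 1)·17.
u_{48} = 44 + 47·17 = 843.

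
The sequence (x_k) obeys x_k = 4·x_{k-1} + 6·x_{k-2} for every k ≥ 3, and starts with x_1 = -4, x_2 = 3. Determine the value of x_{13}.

Compute successive terms:
x_3 = -12;  x_4 = -30;  x_5 = -192;  …;  x_{10} = -678864;  x_{11} = -3504576;  x_{12} = -18091488;  x_{13} = -93393408.

-93393408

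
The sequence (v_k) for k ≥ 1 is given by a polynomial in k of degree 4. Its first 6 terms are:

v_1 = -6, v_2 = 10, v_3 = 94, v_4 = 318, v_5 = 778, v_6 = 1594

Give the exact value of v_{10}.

11658

1st diffs: 16, 84, 224, 460, 816.
2nd diffs: 68, 140, 236, 356.
3rd diffs: 72, 96, 120.
4th diffs: 24, 24 (constant).
So v_k = k^4 + 2k^3 - 3k^2 - 4k - 2.
Evaluating at k = 10 gives v_{10} = 11658.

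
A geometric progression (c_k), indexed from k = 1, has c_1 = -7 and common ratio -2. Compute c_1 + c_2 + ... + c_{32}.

10021590355

c_k = (-7)·(-2)^(k-1).
S = (-7)·((-2)^32 - 1)/(-2 - 1) = (-7)·(4294967296 - 1)/(-3) = 10021590355.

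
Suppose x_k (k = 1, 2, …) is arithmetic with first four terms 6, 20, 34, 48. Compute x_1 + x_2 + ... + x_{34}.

Common difference d = 14.
x_k = 6 + (k - 1)·14.
x_{34} = 468; S = 34·(6 + 468)/2 = 8058.

8058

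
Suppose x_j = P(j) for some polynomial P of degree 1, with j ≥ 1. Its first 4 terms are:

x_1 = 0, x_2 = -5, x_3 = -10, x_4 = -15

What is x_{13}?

-60

1st diffs: -5, -5, -5 (constant).
So x_j = -5j + 5.
Evaluating at j = 13 gives x_{13} = -60.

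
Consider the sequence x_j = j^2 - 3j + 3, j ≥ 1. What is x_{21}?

x_{21} = 1·21^2 - 3·21 + 3 = 381.

381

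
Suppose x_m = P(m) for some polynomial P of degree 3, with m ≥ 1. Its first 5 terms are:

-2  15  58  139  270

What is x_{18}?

11983

1st diffs: 17, 43, 81, 131.
2nd diffs: 26, 38, 50.
3rd diffs: 12, 12 (constant).
So x_m = 2m^3 + m^2 - 5.
Evaluating at m = 18 gives x_{18} = 11983.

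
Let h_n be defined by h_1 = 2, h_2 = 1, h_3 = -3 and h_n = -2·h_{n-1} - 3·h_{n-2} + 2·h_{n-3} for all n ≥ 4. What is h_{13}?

Iterate the recurrence:
h_4 = 7; h_5 = -3; h_6 = -21; h_7 = 65; h_8 = -73; h_9 = -91; h_{10} = 531; h_{11} = -935; h_{12} = 95; h_{13} = 3677.

3677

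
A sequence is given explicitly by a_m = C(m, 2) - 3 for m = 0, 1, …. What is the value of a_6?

C(6, 2) = 15, so a_6 = 12.

12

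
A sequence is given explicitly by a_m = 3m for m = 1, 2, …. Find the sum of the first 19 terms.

570

Over m = 1..19: Σm = 190.
Total = (3)·190 = 570.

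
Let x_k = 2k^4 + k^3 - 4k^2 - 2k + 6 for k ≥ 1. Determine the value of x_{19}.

266025

x_{19} = 2·19^4 + 1·19^3 - 4·19^2 - 2·19 + 6 = 266025.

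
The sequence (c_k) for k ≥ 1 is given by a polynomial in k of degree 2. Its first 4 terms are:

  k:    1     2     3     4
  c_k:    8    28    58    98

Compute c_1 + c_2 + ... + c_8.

1184

1st diffs: 20, 30, 40.
2nd diffs: 10, 10 (constant).
Newton forward-difference form: c_k = 8 + 20·C(k-1,1) + 10·C(k-1,2).
Continuing: 148, 208, 278, 358.
Summing k = 1..8 (8 terms) gives 1184.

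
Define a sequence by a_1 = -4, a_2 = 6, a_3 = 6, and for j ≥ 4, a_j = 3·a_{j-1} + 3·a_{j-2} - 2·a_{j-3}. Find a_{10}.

Applying the relation repeatedly:
a_4 = 44  a_5 = 138  a_6 = 534  a_7 = 1928  a_8 = 7110  a_9 = 26046  a_{10} = 95612.

95612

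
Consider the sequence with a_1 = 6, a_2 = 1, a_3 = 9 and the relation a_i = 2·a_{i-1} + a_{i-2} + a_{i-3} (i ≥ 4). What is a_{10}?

6487

Compute successive terms:
a_4 = 25, a_5 = 60, a_6 = 154, a_7 = 393, a_8 = 1000, a_9 = 2547, a_{10} = 6487.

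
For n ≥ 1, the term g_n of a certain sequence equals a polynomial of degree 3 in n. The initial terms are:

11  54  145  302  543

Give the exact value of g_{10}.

1st diffs: 43, 91, 157, 241.
2nd diffs: 48, 66, 84.
3rd diffs: 18, 18 (constant).
So g_n = 3n^3 + 6n^2 + 4n - 2.
Evaluating at n = 10 gives g_{10} = 3638.

3638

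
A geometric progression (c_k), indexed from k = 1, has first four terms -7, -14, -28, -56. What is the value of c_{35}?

-120259084288

Common ratio r = 2.
c_k = (-7)·2^(k-1).
c_{35} = (-7)·2^34 = -120259084288.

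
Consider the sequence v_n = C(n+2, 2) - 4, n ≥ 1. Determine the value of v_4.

11

C(6, 2) = 15, so v_4 = 11.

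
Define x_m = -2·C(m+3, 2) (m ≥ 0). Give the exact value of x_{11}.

C(14, 2) = 91, so x_{11} = -182.

-182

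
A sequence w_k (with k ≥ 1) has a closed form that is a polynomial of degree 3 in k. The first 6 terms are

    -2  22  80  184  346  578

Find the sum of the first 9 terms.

1st diffs: 24, 58, 104, 162, 232.
2nd diffs: 34, 46, 58, 70.
3rd diffs: 12, 12, 12 (constant).
Newton forward-difference form: w_k = -2 + 24·C(k-1,1) + 34·C(k-1,2) + 12·C(k-1,3).
Continuing: 892, 1300, 1814.
Summing k = 1..9 (9 terms) gives 5214.

5214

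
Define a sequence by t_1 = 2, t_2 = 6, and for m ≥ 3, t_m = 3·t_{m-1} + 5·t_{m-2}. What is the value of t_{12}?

10954944

Applying the relation repeatedly:
t_3 = 28;  t_4 = 114;  t_5 = 482;  t_6 = 2016;  t_7 = 8458;  t_8 = 35454;  t_9 = 148652;  t_{10} = 623226;  t_{11} = 2612938;  t_{12} = 10954944.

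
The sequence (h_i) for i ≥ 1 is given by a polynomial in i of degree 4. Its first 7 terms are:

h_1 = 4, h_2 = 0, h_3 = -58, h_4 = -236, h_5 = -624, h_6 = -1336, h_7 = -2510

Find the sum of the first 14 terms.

1st diffs: -4, -58, -178, -388, -712, -1174.
2nd diffs: -54, -120, -210, -324, -462.
3rd diffs: -66, -90, -114, -138.
4th diffs: -24, -24, -24 (constant).
So h_i = -i^4 - i^3 + 4i^2 + 6i - 4.
Continuing: …, -4308, -6916, -10544, -15426, …, h_{14} = -40296.
Summing i = 1..14 (14 terms) gives -134078.

-134078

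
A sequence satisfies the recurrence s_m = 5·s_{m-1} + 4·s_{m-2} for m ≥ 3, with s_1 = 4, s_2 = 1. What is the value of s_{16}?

s_3 = 21  s_4 = 109  s_5 = 629  …  s_{13} = 701506229  s_{14} = 3999681341  s_{15} = 22804431621  s_{16} = 130020883469.

130020883469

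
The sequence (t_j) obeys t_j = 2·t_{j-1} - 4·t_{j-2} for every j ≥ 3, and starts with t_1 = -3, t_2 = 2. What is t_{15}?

65536

Step forward from the initial values:
t_3 = 16, t_4 = 24, t_5 = -16, …, t_{12} = -8192, t_{13} = -12288, t_{14} = 8192, t_{15} = 65536.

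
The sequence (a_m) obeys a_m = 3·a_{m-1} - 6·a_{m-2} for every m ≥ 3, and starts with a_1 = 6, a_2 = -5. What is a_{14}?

Iterate the recurrence:
a_3 = -51, a_4 = -123, a_5 = -63, …, a_{11} = -61479, a_{12} = -15795, a_{13} = 321489, a_{14} = 1059237.

1059237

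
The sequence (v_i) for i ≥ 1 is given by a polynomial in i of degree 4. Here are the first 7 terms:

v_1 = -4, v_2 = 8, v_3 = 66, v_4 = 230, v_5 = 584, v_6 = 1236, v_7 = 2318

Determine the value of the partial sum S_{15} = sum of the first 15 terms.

176102

1st diffs: 12, 58, 164, 354, 652, 1082.
2nd diffs: 46, 106, 190, 298, 430.
3rd diffs: 60, 84, 108, 132.
4th diffs: 24, 24, 24 (constant).
Newton forward-difference form: v_i = -4 + 12·C(i-1,1) + 46·C(i-1,2) + 60·C(i-1,3) + 24·C(i-1,4).
Continuing: …, 3986, 6420, 9824, 14426, …, v_{15} = 50214.
Summing i = 1..15 (15 terms) gives 176102.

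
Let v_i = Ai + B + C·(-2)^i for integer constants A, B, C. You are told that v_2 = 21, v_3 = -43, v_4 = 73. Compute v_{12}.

The three given values yield: 2A + B + 4C = 21; 3A + B - 8C = -43; 4A + B + 16C = 73.
Subtracting the first from the second: A - 12C = -64.
Subtracting the second from the third: A + 24C = 116.
Solving: C = 5, A = -4, then B = 9.
Hence v_{12} = -4·12 + 9 + 5·4096 = 20441.

20441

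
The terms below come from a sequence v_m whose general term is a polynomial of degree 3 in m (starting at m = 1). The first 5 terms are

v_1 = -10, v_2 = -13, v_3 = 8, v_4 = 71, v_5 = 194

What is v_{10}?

2339

1st diffs: -3, 21, 63, 123.
2nd diffs: 24, 42, 60.
3rd diffs: 18, 18 (constant).
Newton forward-difference form: v_m = -10 + (-3)·C(m-1,1) + 24·C(m-1,2) + 18·C(m-1,3).
At m = 10: m-1 = 9, so v_{10} = -10 - 27 + 864 + 1512 = 2339.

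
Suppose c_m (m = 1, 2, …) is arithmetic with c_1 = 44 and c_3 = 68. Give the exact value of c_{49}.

620

Common difference d = (68 - 44) / (3 - 1) = 12.
c_m = 44 + (m - 1)·12.
c_{49} = 44 + 48·12 = 620.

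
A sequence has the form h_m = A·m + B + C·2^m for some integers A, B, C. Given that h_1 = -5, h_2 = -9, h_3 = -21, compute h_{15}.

The three given values yield: A + B + 2C = -5; 2A + B + 4C = -9; 3A + B + 8C = -21.
Subtracting the first from the second: A + 2C = -4.
Subtracting the second from the third: A + 4C = -12.
Solving: C = -4, A = 4, then B = -1.
Therefore h_{15} = 60 + (-1) + (-4)·32768 = -131013.

-131013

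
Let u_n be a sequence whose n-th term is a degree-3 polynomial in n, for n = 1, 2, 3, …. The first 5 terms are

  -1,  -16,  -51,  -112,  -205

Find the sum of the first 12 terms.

1st diffs: -15, -35, -61, -93.
2nd diffs: -20, -26, -32.
3rd diffs: -6, -6 (constant).
So u_n = -n^3 - 4n^2 + 4n.
Continuing: …, -336, -511, -736, -1017, …, u_{12} = -2256.
Summing n = 1..12 (12 terms) gives -8372.

-8372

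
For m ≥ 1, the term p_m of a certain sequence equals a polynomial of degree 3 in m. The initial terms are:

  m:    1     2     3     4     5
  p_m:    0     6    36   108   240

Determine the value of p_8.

1176

1st diffs: 6, 30, 72, 132.
2nd diffs: 24, 42, 60.
3rd diffs: 18, 18 (constant).
Newton forward-difference form: p_m = 6·C(m-1,1) + 24·C(m-1,2) + 18·C(m-1,3).
At m = 8: m-1 = 7, so p_8 = 42 + 504 + 630 = 1176.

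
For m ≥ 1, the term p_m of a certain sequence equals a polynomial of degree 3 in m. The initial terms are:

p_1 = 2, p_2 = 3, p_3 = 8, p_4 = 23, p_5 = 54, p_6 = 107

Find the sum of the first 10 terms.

1805

1st diffs: 1, 5, 15, 31, 53.
2nd diffs: 4, 10, 16, 22.
3rd diffs: 6, 6, 6 (constant).
Newton forward-difference form: p_m = 2 + 1·C(m-1,1) + 4·C(m-1,2) + 6·C(m-1,3).
Continuing: 188, 303, 458, 659.
Summing m = 1..10 (10 terms) gives 1805.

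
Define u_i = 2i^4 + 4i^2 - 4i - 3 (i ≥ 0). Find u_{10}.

u_{10} = 2·10^4 + 4·10^2 - 4·10 - 3 = 20357.

20357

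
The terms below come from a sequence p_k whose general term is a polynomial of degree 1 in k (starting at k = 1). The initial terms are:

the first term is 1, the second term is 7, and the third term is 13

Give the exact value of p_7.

1st diffs: 6, 6 (constant).
So p_k = 6k - 5.
Evaluating at k = 7 gives p_7 = 37.

37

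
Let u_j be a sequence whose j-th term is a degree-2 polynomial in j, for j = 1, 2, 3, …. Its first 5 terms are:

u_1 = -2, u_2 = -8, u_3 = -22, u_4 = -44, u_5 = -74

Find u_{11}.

1st diffs: -6, -14, -22, -30.
2nd diffs: -8, -8, -8 (constant).
So u_j = -4j^2 + 6j - 4.
Evaluating at j = 11 gives u_{11} = -422.

-422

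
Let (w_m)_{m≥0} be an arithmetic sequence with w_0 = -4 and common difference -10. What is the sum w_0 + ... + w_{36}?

-6808

w_m = -4 + (m - 0)·(-10).
w_{36} = -364; S = 37·(-4 + (-364))/2 = -6808.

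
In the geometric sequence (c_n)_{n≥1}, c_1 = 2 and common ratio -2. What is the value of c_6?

c_n = 2·(-2)^(n-1).
c_6 = 2·(-2)^5 = -64.

-64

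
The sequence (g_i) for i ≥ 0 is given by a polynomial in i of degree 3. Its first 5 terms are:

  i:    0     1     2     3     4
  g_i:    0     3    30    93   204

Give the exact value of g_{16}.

1st diffs: 3, 27, 63, 111.
2nd diffs: 24, 36, 48.
3rd diffs: 12, 12 (constant).
So g_i = 2i^3 + 6i^2 - 5i.
Evaluating at i = 16 gives g_{16} = 9648.

9648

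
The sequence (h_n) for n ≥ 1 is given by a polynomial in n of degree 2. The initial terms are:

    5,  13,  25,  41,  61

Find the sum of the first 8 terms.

488

1st diffs: 8, 12, 16, 20.
2nd diffs: 4, 4, 4 (constant).
Newton forward-difference form: h_n = 5 + 8·C(n-1,1) + 4·C(n-1,2).
Continuing: 85, 113, 145.
Summing n = 1..8 (8 terms) gives 488.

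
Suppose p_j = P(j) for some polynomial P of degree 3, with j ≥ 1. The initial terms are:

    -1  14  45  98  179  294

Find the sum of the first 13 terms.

1st diffs: 15, 31, 53, 81, 115.
2nd diffs: 16, 22, 28, 34.
3rd diffs: 6, 6, 6 (constant).
So p_j = j^3 + 2j^2 + 2j - 6.
Continuing: …, 449, 650, 903, 1214, …, p_{13} = 2555.
Summing j = 1..13 (13 terms) gives 10023.

10023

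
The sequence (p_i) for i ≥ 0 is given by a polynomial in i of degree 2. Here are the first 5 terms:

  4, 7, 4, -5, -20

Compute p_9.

1st diffs: 3, -3, -9, -15.
2nd diffs: -6, -6, -6 (constant).
Newton forward-difference form: p_i = 4 + 3·C(i,1) + (-6)·C(i,2).
At i = 9: i = 9, so p_9 = 4 + 27 - 216 = -185.

-185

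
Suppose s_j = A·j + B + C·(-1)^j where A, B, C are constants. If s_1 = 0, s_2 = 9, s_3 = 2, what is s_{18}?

Write the equations: A + B - C = 0; 2A + B + C = 9; 3A + B - C = 2.
Subtracting the first from the second: A + 2C = 9.
Subtracting the second from the third: A - 2C = -7.
Solving: C = 4, A = 1, then B = 3.
So s_j = 1·j + 3 + 4·(-1)^j; at j=18 this is 25.

25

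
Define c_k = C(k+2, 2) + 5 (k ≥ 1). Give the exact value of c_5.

26

C(7, 2) = 21, so c_5 = 26.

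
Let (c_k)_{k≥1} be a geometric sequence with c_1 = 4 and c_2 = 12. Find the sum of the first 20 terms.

Common ratio r = 3.
c_k = 4·3^(k-1).
S = 4·(3^20 - 1)/(3 - 1) = 4·(3486784401 - 1)/(2) = 6973568800.

6973568800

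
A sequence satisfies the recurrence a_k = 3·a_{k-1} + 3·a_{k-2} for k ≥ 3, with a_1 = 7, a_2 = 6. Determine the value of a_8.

a_3 = 39;  a_4 = 135;  a_5 = 522;  a_6 = 1971;  a_7 = 7479;  a_8 = 28350.

28350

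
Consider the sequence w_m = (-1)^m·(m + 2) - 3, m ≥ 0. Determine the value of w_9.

-14

(-1)^9 = -1; m + 2 at m=9 is 11; so w_9 = -14.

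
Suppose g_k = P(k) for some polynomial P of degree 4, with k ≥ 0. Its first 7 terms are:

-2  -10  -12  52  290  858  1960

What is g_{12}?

37258

1st diffs: -8, -2, 64, 238, 568, 1102.
2nd diffs: 6, 66, 174, 330, 534.
3rd diffs: 60, 108, 156, 204.
4th diffs: 48, 48, 48 (constant).
Newton forward-difference form: g_k = -2 + (-8)·C(k,1) + 6·C(k,2) + 60·C(k,3) + 48·C(k,4).
At k = 12: k = 12, so g_{12} = -2 - 96 + 396 + 13200 + 23760 = 37258.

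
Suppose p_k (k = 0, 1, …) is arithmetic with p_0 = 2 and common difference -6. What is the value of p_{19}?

p_k = 2 + (k - 0)·(-6).
p_{19} = 2 + 19·(-6) = -112.

-112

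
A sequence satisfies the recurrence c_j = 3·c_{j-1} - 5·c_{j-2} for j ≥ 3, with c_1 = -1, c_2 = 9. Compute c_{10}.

Compute successive terms:
c_3 = 32  c_4 = 51  c_5 = -7  c_6 = -276  c_7 = -793  c_8 = -999  c_9 = 968  c_{10} = 7899.

7899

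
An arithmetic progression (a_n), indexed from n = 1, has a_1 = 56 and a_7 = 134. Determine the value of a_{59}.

810

Common difference d = (134 - 56) / (7 - 1) = 13.
a_n = 56 + (n - 1)·13.
a_{59} = 56 + 58·13 = 810.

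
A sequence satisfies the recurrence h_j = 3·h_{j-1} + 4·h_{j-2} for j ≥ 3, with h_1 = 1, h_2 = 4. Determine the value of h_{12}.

4194304

h_3 = 16, h_4 = 64, h_5 = 256, h_6 = 1024, h_7 = 4096, h_8 = 16384, h_9 = 65536, h_{10} = 262144, h_{11} = 1048576, h_{12} = 4194304.
(Characteristic roots are 4 and -1.)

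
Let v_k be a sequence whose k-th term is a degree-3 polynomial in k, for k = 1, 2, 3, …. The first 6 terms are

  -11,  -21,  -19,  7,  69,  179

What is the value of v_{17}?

1st diffs: -10, 2, 26, 62, 110.
2nd diffs: 12, 24, 36, 48.
3rd diffs: 12, 12, 12 (constant).
So v_k = 2k^3 - 6k^2 - 6k - 1.
Evaluating at k = 17 gives v_{17} = 7989.

7989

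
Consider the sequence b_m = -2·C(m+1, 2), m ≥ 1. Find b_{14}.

-210

C(15, 2) = 105, so b_{14} = -210.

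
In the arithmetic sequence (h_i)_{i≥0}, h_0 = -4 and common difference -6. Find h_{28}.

-172

h_i = -4 + (i - 0)·(-6).
h_{28} = -4 + 28·(-6) = -172.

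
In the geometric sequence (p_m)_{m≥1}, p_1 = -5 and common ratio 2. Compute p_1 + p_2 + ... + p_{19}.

p_m = (-5)·2^(m-1).
S = (-5)·(2^19 - 1)/(2 - 1) = (-5)·(524288 - 1)/(1) = -2621435.

-2621435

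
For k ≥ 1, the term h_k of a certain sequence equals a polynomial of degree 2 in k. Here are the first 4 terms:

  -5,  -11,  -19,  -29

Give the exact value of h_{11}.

1st diffs: -6, -8, -10.
2nd diffs: -2, -2 (constant).
Newton forward-difference form: h_k = -5 + (-6)·C(k-1,1) + (-2)·C(k-1,2).
At k = 11: k-1 = 10, so h_{11} = -5 - 60 - 90 = -155.

-155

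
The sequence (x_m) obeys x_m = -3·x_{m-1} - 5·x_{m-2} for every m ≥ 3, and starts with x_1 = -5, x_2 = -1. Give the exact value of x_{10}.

Step forward from the initial values:
x_3 = 28;  x_4 = -79;  x_5 = 97;  x_6 = 104;  x_7 = -797;  x_8 = 1871;  x_9 = -1628;  x_{10} = -4471.

-4471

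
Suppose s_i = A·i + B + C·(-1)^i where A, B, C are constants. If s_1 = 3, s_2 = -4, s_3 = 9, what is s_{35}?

Write the equations: A + B - C = 3; 2A + B + C = -4; 3A + B - C = 9.
Subtracting the first from the second: A + 2C = -7.
Subtracting the second from the third: A - 2C = 13.
Solving: C = -5, A = 3, then B = -5.
So s_i = 3·i + (-5) + (-5)·(-1)^i; at i=35 this is 105.

105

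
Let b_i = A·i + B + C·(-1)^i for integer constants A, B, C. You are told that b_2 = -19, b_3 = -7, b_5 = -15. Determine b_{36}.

-155

At i = 2, 3, 5: 2A + B + C = -19; 3A + B - C = -7; 5A + B - C = -15.
Subtracting the first from the second: A - 2C = 12.
Subtracting the second from the third: 2A = -8.
Solving: C = -8, A = -4, then B = -3.
Therefore b_{36} = -144 + (-3) + (-8)·1 = -155.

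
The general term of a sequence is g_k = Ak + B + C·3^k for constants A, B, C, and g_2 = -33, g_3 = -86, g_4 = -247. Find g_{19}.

-3486784390

At k = 2, 3, 4: 2A + B + 9C = -33; 3A + B + 27C = -86; 4A + B + 81C = -247.
Subtracting the first from the second: A + 18C = -53.
Subtracting the second from the third: A + 54C = -161.
Solving: C = -3, A = 1, then B = -8.
Therefore g_{19} = 19 + (-8) + (-3)·1162261467 = -3486784390.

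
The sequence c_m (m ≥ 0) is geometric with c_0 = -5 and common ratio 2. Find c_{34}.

-85899345920

c_m = (-5)·2^(m-0).
c_{34} = (-5)·2^34 = -85899345920.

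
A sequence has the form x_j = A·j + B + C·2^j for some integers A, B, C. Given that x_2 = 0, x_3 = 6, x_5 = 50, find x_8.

Write the equations: 2A + B + 4C = 0; 3A + B + 8C = 6; 5A + B + 32C = 50.
Subtracting the first from the second: A + 4C = 6.
Subtracting the second from the third: 2A + 24C = 44.
Solving: C = 2, A = -2, then B = -4.
Therefore x_8 = -16 + (-4) + 2·256 = 492.

492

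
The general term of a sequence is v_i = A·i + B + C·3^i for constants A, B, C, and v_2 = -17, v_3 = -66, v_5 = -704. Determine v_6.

-2157

At i = 2, 3, 5: 2A + B + 9C = -17; 3A + B + 27C = -66; 5A + B + 243C = -704.
Subtracting the first from the second: A + 18C = -49.
Subtracting the second from the third: 2A + 216C = -638.
Solving: C = -3, A = 5, then B = 0.
So v_i = 5·i + 0 + (-3)·3^i; at i=6 this is -2157.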